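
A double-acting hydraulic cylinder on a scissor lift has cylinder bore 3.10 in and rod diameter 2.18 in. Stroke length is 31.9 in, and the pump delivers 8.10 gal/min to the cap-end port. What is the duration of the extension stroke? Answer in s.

t ≈ 7.72 s

Cap-side area A_cap = π/4 × (3.10 in)² = 7.548 in^2
Swept volume V = A × L; t = V / Q = A·L / Q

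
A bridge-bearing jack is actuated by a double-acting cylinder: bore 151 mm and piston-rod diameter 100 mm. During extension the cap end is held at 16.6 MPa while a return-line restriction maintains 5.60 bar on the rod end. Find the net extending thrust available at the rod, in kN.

Cap-side area A_cap = π/4 × (151 mm)² = 17910 mm^2
Rod-side annular area A_ann = π/4 × (151² − 100²) = 10050 mm^2
Net thrust = P_cap·A_cap − P_rod·A_ann = 297.3 kN − 5.630 kN

F ≈ 292 kN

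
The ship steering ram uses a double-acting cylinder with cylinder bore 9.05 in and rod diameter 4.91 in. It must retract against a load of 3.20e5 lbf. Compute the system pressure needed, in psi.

Rod-side annular area A_ann = π/4 × (9.05² − 4.91²) = 45.39 in^2
Retraction: pressure acts on the annular area.
P = F / A = 3.20e5 lbf / A

P ≈ 7050 psi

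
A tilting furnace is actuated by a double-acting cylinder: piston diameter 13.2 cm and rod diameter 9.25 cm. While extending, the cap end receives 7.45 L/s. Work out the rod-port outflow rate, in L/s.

Cap-side area A_cap = π/4 × (13.2 cm)² = 136.8 cm^2
Rod-side annular area A_ann = π/4 × (13.2² − 9.25²) = 69.65 cm^2
Piston speed v = Q_in/A_cap; rod-end outflow Q_out = v × A_ann = Q_in × A_ann/A_cap.

Q_out ≈ 3.79 L/s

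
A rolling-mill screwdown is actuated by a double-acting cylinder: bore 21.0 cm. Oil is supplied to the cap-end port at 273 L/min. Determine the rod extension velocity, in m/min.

v ≈ 7.88 m/min

Cap-side area A_cap = π/4 × (21.0 cm)² = 346.4 cm^2
v = Q / A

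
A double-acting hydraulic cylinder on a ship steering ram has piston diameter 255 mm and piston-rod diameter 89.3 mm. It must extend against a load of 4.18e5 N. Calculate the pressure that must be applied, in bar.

P ≈ 81.8 bar

Cap-side area A_cap = π/4 × (255 mm)² = 51070 mm^2
P = F / A = 4.18e5 N / A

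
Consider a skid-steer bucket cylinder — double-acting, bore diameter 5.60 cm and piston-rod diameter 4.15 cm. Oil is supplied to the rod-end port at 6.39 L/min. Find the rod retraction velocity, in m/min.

v ≈ 5.75 m/min

Rod-side annular area A_ann = π/4 × (5.60² − 4.15²) = 11.10 cm^2
Flow into the rod-end port fills the annular volume.
v = Q / A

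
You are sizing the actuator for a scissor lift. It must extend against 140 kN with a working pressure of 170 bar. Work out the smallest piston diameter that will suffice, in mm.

Extension force acts on the full piston face: F = P × (π/4)D².
D = √(4F / (πP)) = √(4 × 140 kN / (π × 170 bar))

D ≈ 102 mm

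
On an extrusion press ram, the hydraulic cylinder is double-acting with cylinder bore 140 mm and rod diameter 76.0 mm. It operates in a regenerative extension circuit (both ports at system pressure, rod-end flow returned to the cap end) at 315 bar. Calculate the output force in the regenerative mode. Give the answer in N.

With equal pressure on both faces, forces on the annular region cancel; the net push is pressure × rod cross-section.
Rod cross-section A_rod = π/4 × (76.0 mm)² = 4536 mm^2
F = P × A_rod

F ≈ 1.43e5 N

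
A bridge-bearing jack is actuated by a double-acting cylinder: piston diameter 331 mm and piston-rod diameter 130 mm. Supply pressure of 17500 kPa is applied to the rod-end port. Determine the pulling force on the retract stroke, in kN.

F ≈ 1270 kN

Rod-side annular area A_ann = π/4 × (331² − 130²) = 72780 mm^2
On retraction the pressure acts on the annular area (bore minus rod).
F = P × A_ann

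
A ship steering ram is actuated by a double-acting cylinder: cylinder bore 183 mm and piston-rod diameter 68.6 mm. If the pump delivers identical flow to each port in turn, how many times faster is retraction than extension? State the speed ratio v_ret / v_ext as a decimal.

Cap-side area A_cap = π/4 × (183 mm)² = 26300 mm^2
Rod-side annular area A_ann = π/4 × (183² − 68.6²) = 22610 mm^2
For equal Q, v ∝ 1/A, so v_ret/v_ext = A_cap/A_ann.

v_ret/v_ext ≈ 1.16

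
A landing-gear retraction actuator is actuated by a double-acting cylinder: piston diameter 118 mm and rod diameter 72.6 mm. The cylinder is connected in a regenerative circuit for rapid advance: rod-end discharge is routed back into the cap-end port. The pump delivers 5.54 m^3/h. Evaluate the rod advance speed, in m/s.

In regeneration the rod-end outflow joins the pump flow into the cap end, so the net volume the pump must supply per unit advance equals the rod cross-section area.
Rod cross-section A_rod = π/4 × (72.6 mm)² = 4140 mm^2
v = Q_pump / A_rod

v ≈ 0.372 m/s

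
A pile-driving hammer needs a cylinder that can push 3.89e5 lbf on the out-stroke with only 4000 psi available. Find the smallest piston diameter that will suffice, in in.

Extension force acts on the full piston face: F = P × (π/4)D².
D = √(4F / (πP)) = √(4 × 3.89e5 lbf / (π × 4000 psi))

D ≈ 11.1 in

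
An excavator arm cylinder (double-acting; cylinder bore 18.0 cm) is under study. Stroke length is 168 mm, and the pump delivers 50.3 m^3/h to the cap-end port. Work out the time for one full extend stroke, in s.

t ≈ 0.306 s

Cap-side area A_cap = π/4 × (18.0 cm)² = 254.5 cm^2
Swept volume V = A × L; t = V / Q = A·L / Q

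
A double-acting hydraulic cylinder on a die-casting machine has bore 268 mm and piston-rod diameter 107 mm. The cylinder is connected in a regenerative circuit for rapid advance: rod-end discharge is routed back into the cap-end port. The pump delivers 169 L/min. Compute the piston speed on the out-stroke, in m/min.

In regeneration the rod-end outflow joins the pump flow into the cap end, so the net volume the pump must supply per unit advance equals the rod cross-section area.
Rod cross-section A_rod = π/4 × (107 mm)² = 8992 mm^2
v = Q_pump / A_rod

v ≈ 18.8 m/min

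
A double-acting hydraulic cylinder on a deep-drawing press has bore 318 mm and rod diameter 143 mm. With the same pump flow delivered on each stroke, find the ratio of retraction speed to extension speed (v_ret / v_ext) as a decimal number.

v_ret/v_ext ≈ 1.25

Cap-side area A_cap = π/4 × (318 mm)² = 79420 mm^2
Rod-side annular area A_ann = π/4 × (318² − 143²) = 63360 mm^2
For equal Q, v ∝ 1/A, so v_ret/v_ext = A_cap/A_ann.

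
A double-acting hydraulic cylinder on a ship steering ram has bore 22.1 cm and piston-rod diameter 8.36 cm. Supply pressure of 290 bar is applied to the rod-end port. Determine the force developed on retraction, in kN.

F ≈ 953 kN

Rod-side annular area A_ann = π/4 × (22.1² − 8.36²) = 328.7 cm^2
On retraction the pressure acts on the annular area (bore minus rod).
F = P × A_ann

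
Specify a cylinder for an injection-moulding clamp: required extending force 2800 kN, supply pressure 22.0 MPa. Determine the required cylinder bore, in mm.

Extension force acts on the full piston face: F = P × (π/4)D².
D = √(4F / (πP)) = √(4 × 2800 kN / (π × 22.0 MPa))

D ≈ 403 mm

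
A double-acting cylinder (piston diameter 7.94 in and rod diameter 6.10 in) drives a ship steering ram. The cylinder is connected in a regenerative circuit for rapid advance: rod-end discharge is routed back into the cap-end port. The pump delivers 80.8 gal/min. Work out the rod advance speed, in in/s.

v ≈ 10.6 in/s

In regeneration the rod-end outflow joins the pump flow into the cap end, so the net volume the pump must supply per unit advance equals the rod cross-section area.
Rod cross-section A_rod = π/4 × (6.10 in)² = 29.22 in^2
v = Q_pump / A_rod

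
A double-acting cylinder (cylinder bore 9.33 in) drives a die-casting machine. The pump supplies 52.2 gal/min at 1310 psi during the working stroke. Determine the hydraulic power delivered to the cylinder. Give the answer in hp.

Hydraulic power = P × Q

W ≈ 39.9 hp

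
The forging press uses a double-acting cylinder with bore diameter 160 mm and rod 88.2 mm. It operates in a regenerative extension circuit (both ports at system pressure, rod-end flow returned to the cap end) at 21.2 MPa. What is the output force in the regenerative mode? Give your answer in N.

F ≈ 1.30e5 N

With equal pressure on both faces, forces on the annular region cancel; the net push is pressure × rod cross-section.
Rod cross-section A_rod = π/4 × (88.2 mm)² = 6110 mm^2
F = P × A_rod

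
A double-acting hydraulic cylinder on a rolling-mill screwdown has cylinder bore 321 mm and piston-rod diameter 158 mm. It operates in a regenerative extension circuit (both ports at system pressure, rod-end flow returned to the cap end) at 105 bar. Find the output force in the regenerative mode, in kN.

With equal pressure on both faces, forces on the annular region cancel; the net push is pressure × rod cross-section.
Rod cross-section A_rod = π/4 × (158 mm)² = 19610 mm^2
F = P × A_rod

F ≈ 206 kN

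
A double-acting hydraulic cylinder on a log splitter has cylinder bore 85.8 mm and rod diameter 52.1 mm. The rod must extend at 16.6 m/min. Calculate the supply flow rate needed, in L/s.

Cap-side area A_cap = π/4 × (85.8 mm)² = 5782 mm^2
Q = A × v

Q ≈ 1.60 L/s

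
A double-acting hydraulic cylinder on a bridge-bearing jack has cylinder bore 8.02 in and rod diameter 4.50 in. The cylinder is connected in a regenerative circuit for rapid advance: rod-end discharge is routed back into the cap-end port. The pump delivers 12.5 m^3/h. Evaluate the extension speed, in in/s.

v ≈ 13.3 in/s

In regeneration the rod-end outflow joins the pump flow into the cap end, so the net volume the pump must supply per unit advance equals the rod cross-section area.
Rod cross-section A_rod = π/4 × (4.50 in)² = 15.90 in^2
v = Q_pump / A_rod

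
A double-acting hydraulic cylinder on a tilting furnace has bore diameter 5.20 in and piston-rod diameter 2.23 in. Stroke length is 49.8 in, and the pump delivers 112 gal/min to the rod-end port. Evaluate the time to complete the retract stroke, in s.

Rod-side annular area A_ann = π/4 × (5.20² − 2.23²) = 17.33 in^2
Swept volume V = A × L; t = V / Q = A·L / Q

t ≈ 2.00 s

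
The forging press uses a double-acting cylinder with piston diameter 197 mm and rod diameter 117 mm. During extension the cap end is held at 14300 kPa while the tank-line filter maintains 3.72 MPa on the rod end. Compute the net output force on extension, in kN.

Cap-side area A_cap = π/4 × (197 mm)² = 30480 mm^2
Rod-side annular area A_ann = π/4 × (197² − 117²) = 19730 mm^2
Net thrust = P_cap·A_cap − P_rod·A_ann = 435.9 kN − 73.39 kN

F ≈ 362 kN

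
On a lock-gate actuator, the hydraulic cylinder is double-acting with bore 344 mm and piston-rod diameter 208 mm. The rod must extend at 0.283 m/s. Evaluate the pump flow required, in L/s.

Cap-side area A_cap = π/4 × (344 mm)² = 92940 mm^2
Q = A × v

Q ≈ 26.3 L/s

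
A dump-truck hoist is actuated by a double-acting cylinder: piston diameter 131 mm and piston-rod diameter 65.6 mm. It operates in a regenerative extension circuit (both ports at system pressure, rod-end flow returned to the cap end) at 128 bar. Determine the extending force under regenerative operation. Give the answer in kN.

F ≈ 43.3 kN

With equal pressure on both faces, forces on the annular region cancel; the net push is pressure × rod cross-section.
Rod cross-section A_rod = π/4 × (65.6 mm)² = 3380 mm^2
F = P × A_rod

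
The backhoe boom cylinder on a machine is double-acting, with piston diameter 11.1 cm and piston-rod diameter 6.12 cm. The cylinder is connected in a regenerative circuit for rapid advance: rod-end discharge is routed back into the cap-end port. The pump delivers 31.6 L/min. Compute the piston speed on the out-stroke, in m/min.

v ≈ 10.7 m/min

In regeneration the rod-end outflow joins the pump flow into the cap end, so the net volume the pump must supply per unit advance equals the rod cross-section area.
Rod cross-section A_rod = π/4 × (6.12 cm)² = 29.42 cm^2
v = Q_pump / A_rod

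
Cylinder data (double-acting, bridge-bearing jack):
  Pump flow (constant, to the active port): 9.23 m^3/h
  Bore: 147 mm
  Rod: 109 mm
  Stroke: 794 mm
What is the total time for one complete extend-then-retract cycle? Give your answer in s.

t ≈ 7.62 s

Cap-side area A_cap = π/4 × (147 mm)² = 16970 mm^2
Rod-side annular area A_ann = π/4 × (147² − 109²) = 7640 mm^2
t_ext = A_cap·L/Q = 5.256 s
t_ret = A_ann·L/Q = 2.366 s
t_cycle = t_ext + t_ret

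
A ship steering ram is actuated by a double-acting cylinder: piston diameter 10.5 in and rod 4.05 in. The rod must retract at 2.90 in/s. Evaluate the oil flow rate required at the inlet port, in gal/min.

Rod-side annular area A_ann = π/4 × (10.5² − 4.05²) = 73.71 in^2
Q = A × v

Q ≈ 55.5 gal/min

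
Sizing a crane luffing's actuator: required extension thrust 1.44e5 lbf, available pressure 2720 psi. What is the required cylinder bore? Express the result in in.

Extension force acts on the full piston face: F = P × (π/4)D².
D = √(4F / (πP)) = √(4 × 1.44e5 lbf / (π × 2720 psi))

D ≈ 8.21 in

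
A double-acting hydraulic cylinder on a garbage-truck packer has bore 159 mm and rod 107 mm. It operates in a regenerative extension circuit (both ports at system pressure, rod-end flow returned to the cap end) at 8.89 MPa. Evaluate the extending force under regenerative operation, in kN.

F ≈ 79.9 kN

With equal pressure on both faces, forces on the annular region cancel; the net push is pressure × rod cross-section.
Rod cross-section A_rod = π/4 × (107 mm)² = 8992 mm^2
F = P × A_rod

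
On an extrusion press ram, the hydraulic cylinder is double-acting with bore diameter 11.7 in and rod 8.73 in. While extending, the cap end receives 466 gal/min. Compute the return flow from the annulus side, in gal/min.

Q_out ≈ 207 gal/min

Cap-side area A_cap = π/4 × (11.7 in)² = 107.5 in^2
Rod-side annular area A_ann = π/4 × (11.7² − 8.73²) = 47.66 in^2
Piston speed v = Q_in/A_cap; rod-end outflow Q_out = v × A_ann = Q_in × A_ann/A_cap.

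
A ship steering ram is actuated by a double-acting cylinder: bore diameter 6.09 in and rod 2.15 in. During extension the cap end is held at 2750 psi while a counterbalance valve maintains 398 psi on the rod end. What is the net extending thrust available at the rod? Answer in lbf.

Cap-side area A_cap = π/4 × (6.09 in)² = 29.13 in^2
Rod-side annular area A_ann = π/4 × (6.09² − 2.15²) = 25.50 in^2
Net thrust = P_cap·A_cap − P_rod·A_ann = 80100 lbf − 10150 lbf

F ≈ 70000 lbf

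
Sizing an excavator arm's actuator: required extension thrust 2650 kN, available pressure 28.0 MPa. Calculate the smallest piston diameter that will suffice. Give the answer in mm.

Extension force acts on the full piston face: F = P × (π/4)D².
D = √(4F / (πP)) = √(4 × 2650 kN / (π × 28.0 MPa))

D ≈ 347 mm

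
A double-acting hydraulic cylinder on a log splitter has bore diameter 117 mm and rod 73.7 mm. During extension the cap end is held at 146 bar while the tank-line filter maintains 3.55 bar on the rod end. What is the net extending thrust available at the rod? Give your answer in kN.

Cap-side area A_cap = π/4 × (117 mm)² = 10750 mm^2
Rod-side annular area A_ann = π/4 × (117² − 73.7²) = 6485 mm^2
Net thrust = P_cap·A_cap − P_rod·A_ann = 157.0 kN − 2.302 kN

F ≈ 155 kN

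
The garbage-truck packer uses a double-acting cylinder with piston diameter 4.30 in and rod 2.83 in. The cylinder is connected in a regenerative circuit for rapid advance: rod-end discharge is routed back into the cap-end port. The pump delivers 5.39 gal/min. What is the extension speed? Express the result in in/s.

In regeneration the rod-end outflow joins the pump flow into the cap end, so the net volume the pump must supply per unit advance equals the rod cross-section area.
Rod cross-section A_rod = π/4 × (2.83 in)² = 6.290 in^2
v = Q_pump / A_rod

v ≈ 3.30 in/s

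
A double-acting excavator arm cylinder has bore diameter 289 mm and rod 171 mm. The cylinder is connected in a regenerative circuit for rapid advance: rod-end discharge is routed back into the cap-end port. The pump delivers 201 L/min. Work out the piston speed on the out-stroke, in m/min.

In regeneration the rod-end outflow joins the pump flow into the cap end, so the net volume the pump must supply per unit advance equals the rod cross-section area.
Rod cross-section A_rod = π/4 × (171 mm)² = 22970 mm^2
v = Q_pump / A_rod

v ≈ 8.75 m/min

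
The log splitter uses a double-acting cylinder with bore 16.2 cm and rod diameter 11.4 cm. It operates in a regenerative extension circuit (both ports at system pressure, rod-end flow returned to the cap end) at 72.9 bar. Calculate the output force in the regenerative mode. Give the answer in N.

With equal pressure on both faces, forces on the annular region cancel; the net push is pressure × rod cross-section.
Rod cross-section A_rod = π/4 × (11.4 cm)² = 102.1 cm^2
F = P × A_rod

F ≈ 74400 N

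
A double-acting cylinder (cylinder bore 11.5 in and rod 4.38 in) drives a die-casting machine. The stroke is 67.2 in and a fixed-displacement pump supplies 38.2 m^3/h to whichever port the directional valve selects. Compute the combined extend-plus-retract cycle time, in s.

t ≈ 20.0 s

Cap-side area A_cap = π/4 × (11.5 in)² = 103.9 in^2
Rod-side annular area A_ann = π/4 × (11.5² − 4.38²) = 88.80 in^2
t_ext = A_cap·L/Q = 10.78 s
t_ret = A_ann·L/Q = 9.216 s
t_cycle = t_ext + t_ret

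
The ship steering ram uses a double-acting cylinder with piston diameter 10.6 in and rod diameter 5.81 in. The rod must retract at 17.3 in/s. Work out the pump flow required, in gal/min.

Q ≈ 277 gal/min

Rod-side annular area A_ann = π/4 × (10.6² − 5.81²) = 61.74 in^2
Q = A × v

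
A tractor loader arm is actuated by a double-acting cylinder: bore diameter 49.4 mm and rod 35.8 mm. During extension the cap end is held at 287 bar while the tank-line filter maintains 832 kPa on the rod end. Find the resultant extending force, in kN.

Cap-side area A_cap = π/4 × (49.4 mm)² = 1917 mm^2
Rod-side annular area A_ann = π/4 × (49.4² − 35.8²) = 910.1 mm^2
Net thrust = P_cap·A_cap − P_rod·A_ann = 55.01 kN − 0.7572 kN

F ≈ 54.3 kN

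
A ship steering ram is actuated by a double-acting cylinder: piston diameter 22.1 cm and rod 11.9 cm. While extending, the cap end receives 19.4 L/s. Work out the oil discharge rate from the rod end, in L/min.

Q_out ≈ 827 L/min

Cap-side area A_cap = π/4 × (22.1 cm)² = 383.6 cm^2
Rod-side annular area A_ann = π/4 × (22.1² − 11.9²) = 272.4 cm^2
Piston speed v = Q_in/A_cap; rod-end outflow Q_out = v × A_ann = Q_in × A_ann/A_cap.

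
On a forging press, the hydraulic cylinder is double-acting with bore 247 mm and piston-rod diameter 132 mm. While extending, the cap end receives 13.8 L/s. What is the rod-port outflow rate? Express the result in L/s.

Cap-side area A_cap = π/4 × (247 mm)² = 47920 mm^2
Rod-side annular area A_ann = π/4 × (247² − 132²) = 34230 mm^2
Piston speed v = Q_in/A_cap; rod-end outflow Q_out = v × A_ann = Q_in × A_ann/A_cap.

Q_out ≈ 9.86 L/s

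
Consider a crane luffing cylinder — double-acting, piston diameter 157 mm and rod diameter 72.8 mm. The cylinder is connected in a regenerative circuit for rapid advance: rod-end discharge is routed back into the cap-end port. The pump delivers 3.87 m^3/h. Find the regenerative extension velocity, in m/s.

v ≈ 0.258 m/s

In regeneration the rod-end outflow joins the pump flow into the cap end, so the net volume the pump must supply per unit advance equals the rod cross-section area.
Rod cross-section A_rod = π/4 × (72.8 mm)² = 4162 mm^2
v = Q_pump / A_rod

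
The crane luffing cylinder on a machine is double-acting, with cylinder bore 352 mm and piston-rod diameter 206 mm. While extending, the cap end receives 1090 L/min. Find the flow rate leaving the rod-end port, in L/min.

Cap-side area A_cap = π/4 × (352 mm)² = 97310 mm^2
Rod-side annular area A_ann = π/4 × (352² − 206²) = 63980 mm^2
Piston speed v = Q_in/A_cap; rod-end outflow Q_out = v × A_ann = Q_in × A_ann/A_cap.

Q_out ≈ 717 L/min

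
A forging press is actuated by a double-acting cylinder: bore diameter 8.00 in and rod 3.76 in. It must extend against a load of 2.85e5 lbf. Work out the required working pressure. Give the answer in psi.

P ≈ 5670 psi

Cap-side area A_cap = π/4 × (8.00 in)² = 50.27 in^2
P = F / A = 2.85e5 lbf / A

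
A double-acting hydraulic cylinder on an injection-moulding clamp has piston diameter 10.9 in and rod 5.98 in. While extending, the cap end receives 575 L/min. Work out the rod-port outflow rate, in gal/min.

Cap-side area A_cap = π/4 × (10.9 in)² = 93.31 in^2
Rod-side annular area A_ann = π/4 × (10.9² − 5.98²) = 65.23 in^2
Piston speed v = Q_in/A_cap; rod-end outflow Q_out = v × A_ann = Q_in × A_ann/A_cap.

Q_out ≈ 106 gal/min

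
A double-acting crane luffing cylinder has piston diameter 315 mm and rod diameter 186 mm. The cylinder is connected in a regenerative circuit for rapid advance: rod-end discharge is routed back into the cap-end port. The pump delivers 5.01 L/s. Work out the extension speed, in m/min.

v ≈ 11.1 m/min

In regeneration the rod-end outflow joins the pump flow into the cap end, so the net volume the pump must supply per unit advance equals the rod cross-section area.
Rod cross-section A_rod = π/4 × (186 mm)² = 27170 mm^2
v = Q_pump / A_rod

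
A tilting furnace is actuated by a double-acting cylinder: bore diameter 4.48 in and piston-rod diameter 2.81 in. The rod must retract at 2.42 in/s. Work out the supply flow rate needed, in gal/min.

Q ≈ 6.01 gal/min

Rod-side annular area A_ann = π/4 × (4.48² − 2.81²) = 9.562 in^2
Q = A × v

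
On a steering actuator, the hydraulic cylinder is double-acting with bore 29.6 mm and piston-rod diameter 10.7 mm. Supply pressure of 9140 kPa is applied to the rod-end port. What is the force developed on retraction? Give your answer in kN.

F ≈ 5.47 kN

Rod-side annular area A_ann = π/4 × (29.6² − 10.7²) = 598.2 mm^2
On retraction the pressure acts on the annular area (bore minus rod).
F = P × A_ann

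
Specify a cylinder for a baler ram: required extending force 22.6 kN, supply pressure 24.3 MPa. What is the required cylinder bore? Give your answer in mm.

D ≈ 34.4 mm

Extension force acts on the full piston face: F = P × (π/4)D².
D = √(4F / (πP)) = √(4 × 22.6 kN / (π × 24.3 MPa))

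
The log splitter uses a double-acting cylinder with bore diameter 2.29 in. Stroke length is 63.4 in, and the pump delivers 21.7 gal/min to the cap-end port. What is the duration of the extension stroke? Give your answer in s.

t ≈ 3.13 s

Cap-side area A_cap = π/4 × (2.29 in)² = 4.119 in^2
Swept volume V = A × L; t = V / Q = A·L / Q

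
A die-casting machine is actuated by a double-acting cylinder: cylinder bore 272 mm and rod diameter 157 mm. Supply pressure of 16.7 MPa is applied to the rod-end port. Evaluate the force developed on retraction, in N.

Rod-side annular area A_ann = π/4 × (272² − 157²) = 38750 mm^2
On retraction the pressure acts on the annular area (bore minus rod).
F = P × A_ann

F ≈ 6.47e5 N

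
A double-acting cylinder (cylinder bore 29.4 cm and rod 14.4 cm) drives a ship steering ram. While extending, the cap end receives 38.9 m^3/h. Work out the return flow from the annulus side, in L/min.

Q_out ≈ 493 L/min

Cap-side area A_cap = π/4 × (29.4 cm)² = 678.9 cm^2
Rod-side annular area A_ann = π/4 × (29.4² − 14.4²) = 516.0 cm^2
Piston speed v = Q_in/A_cap; rod-end outflow Q_out = v × A_ann = Q_in × A_ann/A_cap.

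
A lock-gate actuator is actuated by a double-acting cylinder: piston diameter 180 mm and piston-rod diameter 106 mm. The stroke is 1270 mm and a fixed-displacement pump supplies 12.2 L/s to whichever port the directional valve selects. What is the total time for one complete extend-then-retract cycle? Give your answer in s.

t ≈ 4.38 s

Cap-side area A_cap = π/4 × (180 mm)² = 25450 mm^2
Rod-side annular area A_ann = π/4 × (180² − 106²) = 16620 mm^2
t_ext = A_cap·L/Q = 2.649 s
t_ret = A_ann·L/Q = 1.730 s
t_cycle = t_ext + t_ret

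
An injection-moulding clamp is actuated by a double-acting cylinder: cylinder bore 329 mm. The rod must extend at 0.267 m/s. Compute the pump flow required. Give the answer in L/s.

Q ≈ 22.7 L/s

Cap-side area A_cap = π/4 × (329 mm)² = 85010 mm^2
Q = A × v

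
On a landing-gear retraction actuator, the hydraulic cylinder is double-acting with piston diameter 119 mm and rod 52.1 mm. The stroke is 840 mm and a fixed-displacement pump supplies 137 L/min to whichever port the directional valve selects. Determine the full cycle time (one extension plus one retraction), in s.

Cap-side area A_cap = π/4 × (119 mm)² = 11120 mm^2
Rod-side annular area A_ann = π/4 × (119² − 52.1²) = 8990 mm^2
t_ext = A_cap·L/Q = 4.092 s
t_ret = A_ann·L/Q = 3.307 s
t_cycle = t_ext + t_ret

t ≈ 7.40 s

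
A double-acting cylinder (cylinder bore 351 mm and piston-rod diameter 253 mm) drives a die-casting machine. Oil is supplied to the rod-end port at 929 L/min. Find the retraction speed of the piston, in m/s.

v ≈ 0.333 m/s

Rod-side annular area A_ann = π/4 × (351² − 253²) = 46490 mm^2
Flow into the rod-end port fills the annular volume.
v = Q / A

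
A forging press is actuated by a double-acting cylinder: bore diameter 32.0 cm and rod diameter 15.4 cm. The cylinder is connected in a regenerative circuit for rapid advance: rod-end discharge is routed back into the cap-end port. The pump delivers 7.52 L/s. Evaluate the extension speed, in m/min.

v ≈ 24.2 m/min

In regeneration the rod-end outflow joins the pump flow into the cap end, so the net volume the pump must supply per unit advance equals the rod cross-section area.
Rod cross-section A_rod = π/4 × (15.4 cm)² = 186.3 cm^2
v = Q_pump / A_rod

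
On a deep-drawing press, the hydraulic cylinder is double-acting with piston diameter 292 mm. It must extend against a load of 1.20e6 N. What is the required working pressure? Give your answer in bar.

Cap-side area A_cap = π/4 × (292 mm)² = 66970 mm^2
P = F / A = 1.20e6 N / A

P ≈ 179 bar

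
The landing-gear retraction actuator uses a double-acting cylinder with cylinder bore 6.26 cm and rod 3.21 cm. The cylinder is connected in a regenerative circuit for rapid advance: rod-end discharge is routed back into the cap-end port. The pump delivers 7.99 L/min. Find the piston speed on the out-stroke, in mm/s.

v ≈ 165 mm/s

In regeneration the rod-end outflow joins the pump flow into the cap end, so the net volume the pump must supply per unit advance equals the rod cross-section area.
Rod cross-section A_rod = π/4 × (3.21 cm)² = 8.093 cm^2
v = Q_pump / A_rod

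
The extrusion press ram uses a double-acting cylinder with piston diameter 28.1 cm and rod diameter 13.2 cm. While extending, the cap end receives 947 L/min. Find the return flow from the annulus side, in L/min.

Cap-side area A_cap = π/4 × (28.1 cm)² = 620.2 cm^2
Rod-side annular area A_ann = π/4 × (28.1² − 13.2²) = 483.3 cm^2
Piston speed v = Q_in/A_cap; rod-end outflow Q_out = v × A_ann = Q_in × A_ann/A_cap.

Q_out ≈ 738 L/min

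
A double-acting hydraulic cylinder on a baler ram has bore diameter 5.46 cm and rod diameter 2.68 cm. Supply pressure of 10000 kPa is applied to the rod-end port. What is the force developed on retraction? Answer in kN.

F ≈ 17.8 kN

Rod-side annular area A_ann = π/4 × (5.46² − 2.68²) = 17.77 cm^2
On retraction the pressure acts on the annular area (bore minus rod).
F = P × A_ann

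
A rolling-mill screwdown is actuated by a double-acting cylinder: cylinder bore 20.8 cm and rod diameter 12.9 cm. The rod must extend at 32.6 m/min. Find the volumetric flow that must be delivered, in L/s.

Cap-side area A_cap = π/4 × (20.8 cm)² = 339.8 cm^2
Q = A × v

Q ≈ 18.5 L/s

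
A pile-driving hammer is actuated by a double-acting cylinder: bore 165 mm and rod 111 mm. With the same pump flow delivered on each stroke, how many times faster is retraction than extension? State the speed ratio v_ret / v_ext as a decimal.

Cap-side area A_cap = π/4 × (165 mm)² = 21380 mm^2
Rod-side annular area A_ann = π/4 × (165² − 111²) = 11710 mm^2
For equal Q, v ∝ 1/A, so v_ret/v_ext = A_cap/A_ann.

v_ret/v_ext ≈ 1.83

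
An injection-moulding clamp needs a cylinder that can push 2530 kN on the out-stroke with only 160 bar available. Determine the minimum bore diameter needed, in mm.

Extension force acts on the full piston face: F = P × (π/4)D².
D = √(4F / (πP)) = √(4 × 2530 kN / (π × 160 bar))

D ≈ 449 mm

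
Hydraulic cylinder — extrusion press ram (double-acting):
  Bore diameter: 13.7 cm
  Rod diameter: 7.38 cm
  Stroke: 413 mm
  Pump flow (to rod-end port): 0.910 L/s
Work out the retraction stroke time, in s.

t ≈ 4.75 s

Rod-side annular area A_ann = π/4 × (13.7² − 7.38²) = 104.6 cm^2
Swept volume V = A × L; t = V / Q = A·L / Q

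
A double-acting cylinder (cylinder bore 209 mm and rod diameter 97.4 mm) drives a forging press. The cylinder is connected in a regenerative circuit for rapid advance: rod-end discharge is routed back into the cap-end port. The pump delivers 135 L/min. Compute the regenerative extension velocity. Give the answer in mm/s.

v ≈ 302 mm/s

In regeneration the rod-end outflow joins the pump flow into the cap end, so the net volume the pump must supply per unit advance equals the rod cross-section area.
Rod cross-section A_rod = π/4 × (97.4 mm)² = 7451 mm^2
v = Q_pump / A_rod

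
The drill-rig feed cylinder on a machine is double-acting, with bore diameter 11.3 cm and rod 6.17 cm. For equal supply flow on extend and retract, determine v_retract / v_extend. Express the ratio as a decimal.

v_ret/v_ext ≈ 1.42

Cap-side area A_cap = π/4 × (11.3 cm)² = 100.3 cm^2
Rod-side annular area A_ann = π/4 × (11.3² − 6.17²) = 70.39 cm^2
For equal Q, v ∝ 1/A, so v_ret/v_ext = A_cap/A_ann.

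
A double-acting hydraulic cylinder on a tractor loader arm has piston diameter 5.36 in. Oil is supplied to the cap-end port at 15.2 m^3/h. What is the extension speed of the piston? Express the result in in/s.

Cap-side area A_cap = π/4 × (5.36 in)² = 22.56 in^2
v = Q / A

v ≈ 11.4 in/s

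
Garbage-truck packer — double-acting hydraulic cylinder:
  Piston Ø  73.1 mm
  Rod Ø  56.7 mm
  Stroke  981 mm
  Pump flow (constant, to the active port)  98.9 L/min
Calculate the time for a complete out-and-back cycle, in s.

t ≈ 3.49 s

Cap-side area A_cap = π/4 × (73.1 mm)² = 4197 mm^2
Rod-side annular area A_ann = π/4 × (73.1² − 56.7²) = 1672 mm^2
t_ext = A_cap·L/Q = 2.498 s
t_ret = A_ann·L/Q = 0.9950 s
t_cycle = t_ext + t_ret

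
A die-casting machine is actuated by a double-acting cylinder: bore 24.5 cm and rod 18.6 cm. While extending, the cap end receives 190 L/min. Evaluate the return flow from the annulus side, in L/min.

Q_out ≈ 80.5 L/min

Cap-side area A_cap = π/4 × (24.5 cm)² = 471.4 cm^2
Rod-side annular area A_ann = π/4 × (24.5² − 18.6²) = 199.7 cm^2
Piston speed v = Q_in/A_cap; rod-end outflow Q_out = v × A_ann = Q_in × A_ann/A_cap.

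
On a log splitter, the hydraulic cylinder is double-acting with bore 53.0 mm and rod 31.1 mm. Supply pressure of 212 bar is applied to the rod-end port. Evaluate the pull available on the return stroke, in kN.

F ≈ 30.7 kN

Rod-side annular area A_ann = π/4 × (53.0² − 31.1²) = 1447 mm^2
On retraction the pressure acts on the annular area (bore minus rod).
F = P × A_ann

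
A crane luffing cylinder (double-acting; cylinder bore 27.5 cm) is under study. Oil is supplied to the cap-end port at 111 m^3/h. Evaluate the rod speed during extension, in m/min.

Cap-side area A_cap = π/4 × (27.5 cm)² = 594.0 cm^2
v = Q / A

v ≈ 31.1 m/min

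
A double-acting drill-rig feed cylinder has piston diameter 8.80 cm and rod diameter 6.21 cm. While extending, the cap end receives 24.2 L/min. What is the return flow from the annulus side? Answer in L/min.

Cap-side area A_cap = π/4 × (8.80 cm)² = 60.82 cm^2
Rod-side annular area A_ann = π/4 × (8.80² − 6.21²) = 30.53 cm^2
Piston speed v = Q_in/A_cap; rod-end outflow Q_out = v × A_ann = Q_in × A_ann/A_cap.

Q_out ≈ 12.1 L/min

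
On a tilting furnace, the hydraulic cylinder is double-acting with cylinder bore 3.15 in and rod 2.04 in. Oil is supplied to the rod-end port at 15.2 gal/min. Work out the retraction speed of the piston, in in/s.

v ≈ 12.9 in/s

Rod-side annular area A_ann = π/4 × (3.15² − 2.04²) = 4.525 in^2
Flow into the rod-end port fills the annular volume.
v = Q / A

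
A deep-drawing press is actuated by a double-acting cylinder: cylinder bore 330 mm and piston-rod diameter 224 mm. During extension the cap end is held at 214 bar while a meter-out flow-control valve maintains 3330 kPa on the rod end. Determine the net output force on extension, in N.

F ≈ 1.68e6 N

Cap-side area A_cap = π/4 × (330 mm)² = 85530 mm^2
Rod-side annular area A_ann = π/4 × (330² − 224²) = 46120 mm^2
Net thrust = P_cap·A_cap − P_rod·A_ann = 1.830e6 N − 1.536e5 N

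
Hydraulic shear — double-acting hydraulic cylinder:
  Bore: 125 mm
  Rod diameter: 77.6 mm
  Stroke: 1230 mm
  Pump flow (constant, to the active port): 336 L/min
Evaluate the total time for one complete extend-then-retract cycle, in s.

t ≈ 4.35 s

Cap-side area A_cap = π/4 × (125 mm)² = 12270 mm^2
Rod-side annular area A_ann = π/4 × (125² − 77.6²) = 7542 mm^2
t_ext = A_cap·L/Q = 2.695 s
t_ret = A_ann·L/Q = 1.657 s
t_cycle = t_ext + t_ret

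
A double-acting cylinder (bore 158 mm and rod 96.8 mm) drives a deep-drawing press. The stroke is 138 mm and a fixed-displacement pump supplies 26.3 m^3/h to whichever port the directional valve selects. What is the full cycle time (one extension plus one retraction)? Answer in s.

t ≈ 0.602 s

Cap-side area A_cap = π/4 × (158 mm)² = 19610 mm^2
Rod-side annular area A_ann = π/4 × (158² − 96.8²) = 12250 mm^2
t_ext = A_cap·L/Q = 0.3704 s
t_ret = A_ann·L/Q = 0.2313 s
t_cycle = t_ext + t_ret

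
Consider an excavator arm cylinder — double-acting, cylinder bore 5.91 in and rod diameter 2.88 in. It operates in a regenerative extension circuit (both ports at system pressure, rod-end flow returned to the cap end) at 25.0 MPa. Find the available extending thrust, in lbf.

With equal pressure on both faces, forces on the annular region cancel; the net push is pressure × rod cross-section.
Rod cross-section A_rod = π/4 × (2.88 in)² = 6.514 in^2
F = P × A_rod

F ≈ 23600 lbf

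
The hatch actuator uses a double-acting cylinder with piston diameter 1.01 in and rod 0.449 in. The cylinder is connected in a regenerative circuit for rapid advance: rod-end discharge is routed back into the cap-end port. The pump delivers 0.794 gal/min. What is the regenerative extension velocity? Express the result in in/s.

v ≈ 19.3 in/s

In regeneration the rod-end outflow joins the pump flow into the cap end, so the net volume the pump must supply per unit advance equals the rod cross-section area.
Rod cross-section A_rod = π/4 × (0.449 in)² = 0.1583 in^2
v = Q_pump / A_rod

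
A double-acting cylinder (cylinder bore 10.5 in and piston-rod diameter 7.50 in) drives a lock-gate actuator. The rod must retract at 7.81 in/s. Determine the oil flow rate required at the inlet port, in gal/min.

Q ≈ 86.0 gal/min

Rod-side annular area A_ann = π/4 × (10.5² − 7.50²) = 42.41 in^2
Q = A × v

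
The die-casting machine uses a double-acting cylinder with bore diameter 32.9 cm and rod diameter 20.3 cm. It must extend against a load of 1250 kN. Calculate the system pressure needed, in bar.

P ≈ 147 bar

Cap-side area A_cap = π/4 × (32.9 cm)² = 850.1 cm^2
P = F / A = 1250 kN / A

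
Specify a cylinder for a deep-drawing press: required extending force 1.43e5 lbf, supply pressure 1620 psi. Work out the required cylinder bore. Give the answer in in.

D ≈ 10.6 in

Extension force acts on the full piston face: F = P × (π/4)D².
D = √(4F / (πP)) = √(4 × 1.43e5 lbf / (π × 1620 psi))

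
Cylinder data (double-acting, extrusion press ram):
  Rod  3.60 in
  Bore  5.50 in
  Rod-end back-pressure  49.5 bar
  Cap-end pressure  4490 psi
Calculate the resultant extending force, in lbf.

F ≈ 96900 lbf

Cap-side area A_cap = π/4 × (5.50 in)² = 23.76 in^2
Rod-side annular area A_ann = π/4 × (5.50² − 3.60²) = 13.58 in^2
Net thrust = P_cap·A_cap − P_rod·A_ann = 1.067e5 lbf − 9749 lbf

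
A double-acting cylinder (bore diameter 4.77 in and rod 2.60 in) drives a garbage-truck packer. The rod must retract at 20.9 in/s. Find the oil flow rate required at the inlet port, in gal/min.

Rod-side annular area A_ann = π/4 × (4.77² − 2.60²) = 12.56 in^2
Q = A × v

Q ≈ 68.2 gal/min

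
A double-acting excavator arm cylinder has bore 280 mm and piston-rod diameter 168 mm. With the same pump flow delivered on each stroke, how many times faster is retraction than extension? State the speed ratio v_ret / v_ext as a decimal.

v_ret/v_ext ≈ 1.56

Cap-side area A_cap = π/4 × (280 mm)² = 61580 mm^2
Rod-side annular area A_ann = π/4 × (280² − 168²) = 39410 mm^2
For equal Q, v ∝ 1/A, so v_ret/v_ext = A_cap/A_ann.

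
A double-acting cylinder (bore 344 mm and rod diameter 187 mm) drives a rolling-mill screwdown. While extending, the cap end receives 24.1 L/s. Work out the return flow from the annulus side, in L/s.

Q_out ≈ 17.0 L/s

Cap-side area A_cap = π/4 × (344 mm)² = 92940 mm^2
Rod-side annular area A_ann = π/4 × (344² − 187²) = 65480 mm^2
Piston speed v = Q_in/A_cap; rod-end outflow Q_out = v × A_ann = Q_in × A_ann/A_cap.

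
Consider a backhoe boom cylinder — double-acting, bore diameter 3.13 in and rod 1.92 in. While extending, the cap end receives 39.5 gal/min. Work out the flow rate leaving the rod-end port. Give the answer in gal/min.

Cap-side area A_cap = π/4 × (3.13 in)² = 7.694 in^2
Rod-side annular area A_ann = π/4 × (3.13² − 1.92²) = 4.799 in^2
Piston speed v = Q_in/A_cap; rod-end outflow Q_out = v × A_ann = Q_in × A_ann/A_cap.

Q_out ≈ 24.6 gal/min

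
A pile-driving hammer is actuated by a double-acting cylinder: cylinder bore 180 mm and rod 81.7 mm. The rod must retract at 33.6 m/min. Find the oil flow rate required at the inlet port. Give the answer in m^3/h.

Rod-side annular area A_ann = π/4 × (180² − 81.7²) = 20200 mm^2
Q = A × v

Q ≈ 40.7 m^3/h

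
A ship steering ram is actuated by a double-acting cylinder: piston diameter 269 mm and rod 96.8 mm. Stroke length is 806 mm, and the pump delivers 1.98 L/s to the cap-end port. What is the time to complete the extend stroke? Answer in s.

Cap-side area A_cap = π/4 × (269 mm)² = 56830 mm^2
Swept volume V = A × L; t = V / Q = A·L / Q

t ≈ 23.1 s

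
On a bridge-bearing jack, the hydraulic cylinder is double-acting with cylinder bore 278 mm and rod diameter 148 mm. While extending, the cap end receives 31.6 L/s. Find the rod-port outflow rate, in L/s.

Cap-side area A_cap = π/4 × (278 mm)² = 60700 mm^2
Rod-side annular area A_ann = π/4 × (278² − 148²) = 43500 mm^2
Piston speed v = Q_in/A_cap; rod-end outflow Q_out = v × A_ann = Q_in × A_ann/A_cap.

Q_out ≈ 22.6 L/s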